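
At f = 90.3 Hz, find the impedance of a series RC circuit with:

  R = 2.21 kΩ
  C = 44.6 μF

Step 1 — Angular frequency: ω = 2π·f = 2π·90.3 = 567.4 rad/s.
Step 2 — Component impedances:
  R: Z = R = 2210 Ω
  C: Z = 1/(jωC) = -j/(ω·C) = 0 - j39.52 Ω
Step 3 — Series combination: Z_total = R + C = 2210 - j39.52 Ω = 2210∠-1.0° Ω.

Z = 2210 - j39.52 Ω = 2210∠-1.0° Ω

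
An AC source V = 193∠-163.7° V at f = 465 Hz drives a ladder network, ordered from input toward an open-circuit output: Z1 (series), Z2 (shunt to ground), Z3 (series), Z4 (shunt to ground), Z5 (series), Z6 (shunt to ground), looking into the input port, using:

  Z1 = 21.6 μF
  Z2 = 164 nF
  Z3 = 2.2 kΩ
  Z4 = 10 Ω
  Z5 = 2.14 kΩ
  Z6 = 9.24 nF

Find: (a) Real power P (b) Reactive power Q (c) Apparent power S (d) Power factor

Step 1 — Angular frequency: ω = 2π·f = 2π·465 = 2922 rad/s.
Step 2 — Component impedances:
  Z1: Z = 1/(jωC) = -j/(ω·C) = 0 - j15.85 Ω
  Z2: Z = 1/(jωC) = -j/(ω·C) = 0 - j2087 Ω
  Z3: Z = R = 2200 Ω
  Z4: Z = R = 10 Ω
  Z5: Z = R = 2140 Ω
  Z6: Z = 1/(jωC) = -j/(ω·C) = 0 - j3.704e+04 Ω
Step 3 — Ladder network (open output): work backward from the far end, alternating series and parallel combinations. Z_in = 1042 - j1119 Ω = 1529∠-47.0° Ω.
Step 4 — Source phasor: V = 193∠-163.7° V = -185.2 - j54.17 V.
Step 5 — Current: I = V / Z = -0.05663 - j0.1128 A = 0.1262∠-116.7° A.
Step 6 — Complex power: S = V·I* = 16.6 - j17.83 VA.
Step 7 — Real power: P = Re(S) = 16.6 W.
Step 8 — Reactive power: Q = Im(S) = -17.83 VAR.
Step 9 — Apparent power: |S| = 24.36 VA.
Step 10 — Power factor: PF = P/|S| = 0.6814 (leading).

(a) P = 16.6 W  (b) Q = -17.83 VAR  (c) S = 24.36 VA  (d) PF = 0.6814 (leading)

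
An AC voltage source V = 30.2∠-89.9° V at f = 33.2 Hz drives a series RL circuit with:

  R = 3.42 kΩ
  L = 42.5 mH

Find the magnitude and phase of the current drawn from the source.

Step 1 — Angular frequency: ω = 2π·f = 2π·33.2 = 208.6 rad/s.
Step 2 — Component impedances:
  R: Z = R = 3420 Ω
  L: Z = jωL = j·208.6·0.0425 = 0 + j8.866 Ω
Step 3 — Series combination: Z_total = R + L = 3420 + j8.866 Ω = 3420∠0.1° Ω.
Step 4 — Source phasor: V = 30.2∠-89.9° V = 0.05271 - j30.2 V.
Step 5 — Ohm's law: I = V / Z_total = (0.05271 - j30.2) / (3420 + j8.866) = -7.479e-06 - j0.00883 A.
Step 6 — Convert to polar: |I| = 0.00883 A, ∠I = -90.0°.

I = 0.00883∠-90.0° A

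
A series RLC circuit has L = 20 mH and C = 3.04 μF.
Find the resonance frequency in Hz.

Step 1 — Resonance condition Im(Z)=0 gives ω₀ = 1/√(LC).
Step 2 — ω₀ = 1/√(0.02·3.04e-06) = 4056 rad/s.
Step 3 — f₀ = ω₀/(2π) = 645.5 Hz.

f₀ = 645.5 Hz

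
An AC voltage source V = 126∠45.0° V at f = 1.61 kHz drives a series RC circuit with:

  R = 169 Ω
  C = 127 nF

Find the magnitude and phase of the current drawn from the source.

Step 1 — Angular frequency: ω = 2π·f = 2π·1610 = 1.012e+04 rad/s.
Step 2 — Component impedances:
  R: Z = R = 169 Ω
  C: Z = 1/(jωC) = -j/(ω·C) = 0 - j778.4 Ω
Step 3 — Series combination: Z_total = R + C = 169 - j778.4 Ω = 796.5∠-77.8° Ω.
Step 4 — Source phasor: V = 126∠45.0° V = 89.1 + j89.1 V.
Step 5 — Ohm's law: I = V / Z_total = (89.1 + j89.1) / (169 - j778.4) = -0.08558 + j0.133 A.
Step 6 — Convert to polar: |I| = 0.1582 A, ∠I = 122.8°.

I = 0.1582∠122.8° A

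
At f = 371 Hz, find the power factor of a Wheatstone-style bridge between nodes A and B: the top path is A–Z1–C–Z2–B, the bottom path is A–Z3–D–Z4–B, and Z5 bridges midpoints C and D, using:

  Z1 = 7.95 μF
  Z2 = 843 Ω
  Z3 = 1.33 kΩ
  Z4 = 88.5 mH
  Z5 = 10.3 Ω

Step 1 — Angular frequency: ω = 2π·f = 2π·371 = 2331 rad/s.
Step 2 — Component impedances:
  Z1: Z = 1/(jωC) = -j/(ω·C) = 0 - j53.96 Ω
  Z2: Z = R = 843 Ω
  Z3: Z = R = 1330 Ω
  Z4: Z = jωL = j·2331·0.0885 = 0 + j206.3 Ω
  Z5: Z = R = 10.3 Ω
Step 3 — Bridge requires nodal analysis (the Z5 bridge couples midpoints C and D, so the two paths cannot be reduced to a simple series/parallel combination). Setting node B to ground and injecting 1 A at node A, the 3-node admittance system at A, C, D solves to V_A = Z_AB = 58.43 + j137.2 Ω = 149.1∠66.9° Ω.
Step 4 — Power factor: PF = cos(φ) = Re(Z)/|Z| = 58.43/149.1 = 0.3919.
Step 5 — Type: Im(Z) = 137.2 ⇒ lagging (phase φ = 66.9°).

PF = 0.3919 (lagging, φ = 66.9°)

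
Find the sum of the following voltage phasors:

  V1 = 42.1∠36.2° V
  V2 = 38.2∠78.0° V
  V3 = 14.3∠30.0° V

Step 1 — Convert each phasor to rectangular form:
  V1 = 42.1·(cos(36.2°) + j·sin(36.2°)) = 33.97 + j24.86 V
  V2 = 38.2·(cos(78.0°) + j·sin(78.0°)) = 7.942 + j37.37 V
  V3 = 14.3·(cos(30.0°) + j·sin(30.0°)) = 12.38 + j7.15 V
Step 2 — Sum components: V_total = 54.3 + j69.38 V.
Step 3 — Convert to polar: |V_total| = 88.1 V, ∠V_total = 52.0°.

V_total = 88.1∠52.0° V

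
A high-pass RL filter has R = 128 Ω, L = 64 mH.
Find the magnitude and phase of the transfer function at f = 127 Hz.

Step 1 — Angular frequency: ω = 2π·127 = 798 rad/s.
Step 2 — Transfer function: H(jω) = jωL/(R + jωL).
Step 3 — Numerator jωL = j·51.07; denominator R + jωL = 128 + j51.07.
Step 4 — H = 0.1373 + j0.3442.
Step 5 — Magnitude: |H| = 0.3706 (-8.6 dB); phase: φ = 68.2°.

|H| = 0.3706 (-8.6 dB), φ = 68.2°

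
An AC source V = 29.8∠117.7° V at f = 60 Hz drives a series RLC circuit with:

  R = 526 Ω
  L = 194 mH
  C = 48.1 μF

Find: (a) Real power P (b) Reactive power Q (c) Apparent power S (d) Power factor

Step 1 — Angular frequency: ω = 2π·f = 2π·60 = 377 rad/s.
Step 2 — Component impedances:
  R: Z = R = 526 Ω
  L: Z = jωL = j·377·0.194 = 0 + j73.14 Ω
  C: Z = 1/(jωC) = -j/(ω·C) = 0 - j55.15 Ω
Step 3 — Series combination: Z_total = R + L + C = 526 + j17.99 Ω = 526.3∠2.0° Ω.
Step 4 — Source phasor: V = 29.8∠117.7° V = -13.85 + j26.38 V.
Step 5 — Current: I = V / Z = -0.02459 + j0.051 A = 0.05662∠115.7° A.
Step 6 — Complex power: S = V·I* = 1.686 + j0.05767 VA.
Step 7 — Real power: P = Re(S) = 1.686 W.
Step 8 — Reactive power: Q = Im(S) = 0.05767 VAR.
Step 9 — Apparent power: |S| = 1.687 VA.
Step 10 — Power factor: PF = P/|S| = 0.9994 (lagging).

(a) P = 1.686 W  (b) Q = 0.05767 VAR  (c) S = 1.687 VA  (d) PF = 0.9994 (lagging)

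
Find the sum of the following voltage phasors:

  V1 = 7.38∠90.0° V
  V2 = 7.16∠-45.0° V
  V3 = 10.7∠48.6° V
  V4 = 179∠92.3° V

Step 1 — Convert each phasor to rectangular form:
  V1 = 7.38·(cos(90.0°) + j·sin(90.0°)) = 0 + j7.38 V
  V2 = 7.16·(cos(-45.0°) + j·sin(-45.0°)) = 5.063 - j5.063 V
  V3 = 10.7·(cos(48.6°) + j·sin(48.6°)) = 7.076 + j8.026 V
  V4 = 179·(cos(92.3°) + j·sin(92.3°)) = -7.184 + j178.9 V
Step 2 — Sum components: V_total = 4.955 + j189.2 V.
Step 3 — Convert to polar: |V_total| = 189.3 V, ∠V_total = 88.5°.

V_total = 189.3∠88.5° V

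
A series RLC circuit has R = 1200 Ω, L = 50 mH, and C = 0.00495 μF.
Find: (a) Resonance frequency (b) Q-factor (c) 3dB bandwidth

Step 1 — Resonance condition Im(Z)=0 gives ω₀ = 1/√(LC).
Step 2 — ω₀ = 1/√(0.05·4.95e-09) = 6.356e+04 rad/s.
Step 3 — f₀ = ω₀/(2π) = 1.012e+04 Hz.
Step 4 — Series Q: Q = ω₀L/R = 6.356e+04·0.05/1200 = 2.649.
Step 5 — 3dB bandwidth: Δω = ω₀/Q = 2.4e+04 rad/s; BW = Δω/(2π) = 3820 Hz.

(a) f₀ = 1.012e+04 Hz  (b) Q = 2.649  (c) BW = 3820 Hz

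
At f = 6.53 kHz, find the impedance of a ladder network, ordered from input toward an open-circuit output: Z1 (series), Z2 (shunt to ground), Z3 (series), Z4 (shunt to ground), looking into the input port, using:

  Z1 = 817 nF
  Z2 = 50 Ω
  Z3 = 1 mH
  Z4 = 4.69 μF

Step 1 — Angular frequency: ω = 2π·f = 2π·6530 = 4.103e+04 rad/s.
Step 2 — Component impedances:
  Z1: Z = 1/(jωC) = -j/(ω·C) = 0 - j29.83 Ω
  Z2: Z = R = 50 Ω
  Z3: Z = jωL = j·4.103e+04·0.001 = 0 + j41.03 Ω
  Z4: Z = 1/(jωC) = -j/(ω·C) = 0 - j5.197 Ω
Step 3 — Ladder network (open output): work backward from the far end, alternating series and parallel combinations. Z_in = 16.97 - j6.158 Ω = 18.05∠-19.9° Ω.

Z = 16.97 - j6.158 Ω = 18.05∠-19.9° Ω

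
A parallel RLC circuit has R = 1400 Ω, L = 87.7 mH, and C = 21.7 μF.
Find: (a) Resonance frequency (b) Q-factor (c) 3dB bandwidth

Step 1 — Resonance: ω₀ = 1/√(LC) = 1/√(0.0877·2.17e-05) = 724.9 rad/s.
Step 2 — f₀ = ω₀/(2π) = 115.4 Hz.
Step 3 — Parallel Q: Q = R/(ω₀L) = 1400/(724.9·0.0877) = 22.02.
Step 4 — Bandwidth: Δω = ω₀/Q = 32.92 rad/s; BW = Δω/(2π) = 5.239 Hz.

(a) f₀ = 115.4 Hz  (b) Q = 22.02  (c) BW = 5.239 Hz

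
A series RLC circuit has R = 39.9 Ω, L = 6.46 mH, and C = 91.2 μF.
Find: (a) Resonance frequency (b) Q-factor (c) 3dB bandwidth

Step 1 — Resonance: ω₀ = 1/√(LC) = 1/√(0.00646·9.12e-05) = 1303 rad/s.
Step 2 — f₀ = ω₀/(2π) = 207.4 Hz.
Step 3 — Series Q: Q = ω₀L/R = 1303·0.00646/39.9 = 0.2109.
Step 4 — Bandwidth: Δω = ω₀/Q = 6176 rad/s; BW = Δω/(2π) = 983 Hz.

(a) f₀ = 207.4 Hz  (b) Q = 0.2109  (c) BW = 983 Hz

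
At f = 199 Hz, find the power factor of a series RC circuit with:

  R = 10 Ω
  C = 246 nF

Step 1 — Angular frequency: ω = 2π·f = 2π·199 = 1250 rad/s.
Step 2 — Component impedances:
  R: Z = R = 10 Ω
  C: Z = 1/(jωC) = -j/(ω·C) = 0 - j3251 Ω
Step 3 — Series combination: Z_total = R + C = 10 - j3251 Ω = 3251∠-89.8° Ω.
Step 4 — Power factor: PF = cos(φ) = Re(Z)/|Z| = 10/3251 = 0.003076.
Step 5 — Type: Im(Z) = -3251 ⇒ leading (phase φ = -89.8°).

PF = 0.003076 (leading, φ = -89.8°)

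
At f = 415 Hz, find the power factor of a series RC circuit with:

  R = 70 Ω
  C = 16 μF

Step 1 — Angular frequency: ω = 2π·f = 2π·415 = 2608 rad/s.
Step 2 — Component impedances:
  R: Z = R = 70 Ω
  C: Z = 1/(jωC) = -j/(ω·C) = 0 - j23.97 Ω
Step 3 — Series combination: Z_total = R + C = 70 - j23.97 Ω = 73.99∠-18.9° Ω.
Step 4 — Power factor: PF = cos(φ) = Re(Z)/|Z| = 70/73.99 = 0.9461.
Step 5 — Type: Im(Z) = -23.97 ⇒ leading (phase φ = -18.9°).

PF = 0.9461 (leading, φ = -18.9°)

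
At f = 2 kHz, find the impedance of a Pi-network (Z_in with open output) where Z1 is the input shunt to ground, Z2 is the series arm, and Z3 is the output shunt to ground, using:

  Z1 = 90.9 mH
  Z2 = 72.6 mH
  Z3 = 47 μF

Step 1 — Angular frequency: ω = 2π·f = 2π·2000 = 1.257e+04 rad/s.
Step 2 — Component impedances:
  Z1: Z = jωL = j·1.257e+04·0.0909 = 0 + j1142 Ω
  Z2: Z = jωL = j·1.257e+04·0.0726 = 0 + j912.3 Ω
  Z3: Z = 1/(jωC) = -j/(ω·C) = 0 - j1.693 Ω
Step 3 — With open output, the series arm Z2 and the output shunt Z3 appear in series to ground: Z2 + Z3 = 0 + j910.6 Ω.
Step 4 — Parallel with input shunt Z1: Z_in = Z1 || (Z2 + Z3) = 0 + j506.7 Ω = 506.7∠90.0° Ω.

Z = 0 + j506.7 Ω = 506.7∠90.0° Ω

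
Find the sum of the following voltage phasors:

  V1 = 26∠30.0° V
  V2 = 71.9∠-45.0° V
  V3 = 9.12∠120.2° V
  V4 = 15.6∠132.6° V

Step 1 — Convert each phasor to rectangular form:
  V1 = 26·(cos(30.0°) + j·sin(30.0°)) = 22.52 + j13 V
  V2 = 71.9·(cos(-45.0°) + j·sin(-45.0°)) = 50.84 - j50.84 V
  V3 = 9.12·(cos(120.2°) + j·sin(120.2°)) = -4.588 + j7.882 V
  V4 = 15.6·(cos(132.6°) + j·sin(132.6°)) = -10.56 + j11.48 V
Step 2 — Sum components: V_total = 58.21 - j18.48 V.
Step 3 — Convert to polar: |V_total| = 61.07 V, ∠V_total = -17.6°.

V_total = 61.07∠-17.6° V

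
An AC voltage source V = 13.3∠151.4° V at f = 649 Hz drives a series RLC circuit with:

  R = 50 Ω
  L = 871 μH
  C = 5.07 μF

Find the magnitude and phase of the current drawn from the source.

Step 1 — Angular frequency: ω = 2π·f = 2π·649 = 4078 rad/s.
Step 2 — Component impedances:
  R: Z = R = 50 Ω
  L: Z = jωL = j·4078·0.000871 = 0 + j3.552 Ω
  C: Z = 1/(jωC) = -j/(ω·C) = 0 - j48.37 Ω
Step 3 — Series combination: Z_total = R + L + C = 50 - j44.82 Ω = 67.15∠-41.9° Ω.
Step 4 — Source phasor: V = 13.3∠151.4° V = -11.68 + j6.367 V.
Step 5 — Ohm's law: I = V / Z_total = (-11.68 + j6.367) / (50 - j44.82) = -0.1928 - j0.04547 A.
Step 6 — Convert to polar: |I| = 0.1981 A, ∠I = -166.7°.

I = 0.1981∠-166.7° A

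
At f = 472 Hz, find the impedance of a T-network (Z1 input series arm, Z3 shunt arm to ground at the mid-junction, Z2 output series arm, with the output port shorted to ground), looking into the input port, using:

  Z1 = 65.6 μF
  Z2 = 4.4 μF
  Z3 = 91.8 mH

Step 1 — Angular frequency: ω = 2π·f = 2π·472 = 2966 rad/s.
Step 2 — Component impedances:
  Z1: Z = 1/(jωC) = -j/(ω·C) = 0 - j5.14 Ω
  Z2: Z = 1/(jωC) = -j/(ω·C) = 0 - j76.63 Ω
  Z3: Z = jωL = j·2966·0.0918 = 0 + j272.2 Ω
Step 3 — With the output port shorted to ground, the output series arm Z2 runs from the junction to ground; the shunt arm Z3 also runs from the junction to ground. They appear in parallel: Z3 || Z2 = 0 - j106.7 Ω.
Step 4 — Series with input arm Z1: Z_in = Z1 + (Z3 || Z2) = 0 - j111.8 Ω = 111.8∠-90.0° Ω.

Z = 0 - j111.8 Ω = 111.8∠-90.0° Ω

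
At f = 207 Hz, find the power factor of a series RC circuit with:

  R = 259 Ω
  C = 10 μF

Step 1 — Angular frequency: ω = 2π·f = 2π·207 = 1301 rad/s.
Step 2 — Component impedances:
  R: Z = R = 259 Ω
  C: Z = 1/(jωC) = -j/(ω·C) = 0 - j76.89 Ω
Step 3 — Series combination: Z_total = R + C = 259 - j76.89 Ω = 270.2∠-16.5° Ω.
Step 4 — Power factor: PF = cos(φ) = Re(Z)/|Z| = 259/270.17 = 0.9587.
Step 5 — Type: Im(Z) = -76.89 ⇒ leading (phase φ = -16.5°).

PF = 0.9587 (leading, φ = -16.5°)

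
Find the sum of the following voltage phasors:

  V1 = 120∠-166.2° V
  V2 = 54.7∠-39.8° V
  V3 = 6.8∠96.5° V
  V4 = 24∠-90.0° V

Step 1 — Convert each phasor to rectangular form:
  V1 = 120·(cos(-166.2°) + j·sin(-166.2°)) = -116.5 - j28.62 V
  V2 = 54.7·(cos(-39.8°) + j·sin(-39.8°)) = 42.03 - j35.01 V
  V3 = 6.8·(cos(96.5°) + j·sin(96.5°)) = -0.7698 + j6.756 V
  V4 = 24·(cos(-90.0°) + j·sin(-90.0°)) = 0 - j24 V
Step 2 — Sum components: V_total = -75.28 - j80.88 V.
Step 3 — Convert to polar: |V_total| = 110.5 V, ∠V_total = -132.9°.

V_total = 110.5∠-132.9° V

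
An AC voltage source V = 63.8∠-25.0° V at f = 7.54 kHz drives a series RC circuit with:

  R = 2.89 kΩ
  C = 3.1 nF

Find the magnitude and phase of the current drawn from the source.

Step 1 — Angular frequency: ω = 2π·f = 2π·7540 = 4.738e+04 rad/s.
Step 2 — Component impedances:
  R: Z = R = 2890 Ω
  C: Z = 1/(jωC) = -j/(ω·C) = 0 - j6809 Ω
Step 3 — Series combination: Z_total = R + C = 2890 - j6809 Ω = 7397∠-67.0° Ω.
Step 4 — Source phasor: V = 63.8∠-25.0° V = 57.82 - j26.96 V.
Step 5 — Ohm's law: I = V / Z_total = (57.82 - j26.96) / (2890 - j6809) = 0.00641 + j0.005772 A.
Step 6 — Convert to polar: |I| = 0.008625 A, ∠I = 42.0°.

I = 0.008625∠42.0° A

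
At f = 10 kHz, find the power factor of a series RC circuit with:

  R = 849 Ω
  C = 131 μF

Step 1 — Angular frequency: ω = 2π·f = 2π·1e+04 = 6.283e+04 rad/s.
Step 2 — Component impedances:
  R: Z = R = 849 Ω
  C: Z = 1/(jωC) = -j/(ω·C) = 0 - j0.1215 Ω
Step 3 — Series combination: Z_total = R + C = 849 - j0.1215 Ω = 849∠-0.0° Ω.
Step 4 — Power factor: PF = cos(φ) = Re(Z)/|Z| = 849/849 = 1.
Step 5 — Type: Im(Z) = -0.1215 ⇒ leading (phase φ = -0.0°).

PF = 1 (leading, φ = -0.0°)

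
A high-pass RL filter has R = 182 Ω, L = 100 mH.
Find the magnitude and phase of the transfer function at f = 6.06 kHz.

Step 1 — Angular frequency: ω = 2π·6060 = 3.808e+04 rad/s.
Step 2 — Transfer function: H(jω) = jωL/(R + jωL).
Step 3 — Numerator jωL = j·3808; denominator R + jωL = 182 + j3808.
Step 4 — H = 0.9977 + j0.04769.
Step 5 — Magnitude: |H| = 0.9989 (-0.0 dB); phase: φ = 2.7°.

|H| = 0.9989 (-0.0 dB), φ = 2.7°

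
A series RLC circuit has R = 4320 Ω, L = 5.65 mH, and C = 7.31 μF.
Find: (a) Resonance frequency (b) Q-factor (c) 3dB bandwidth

Step 1 — Resonance: ω₀ = 1/√(LC) = 1/√(0.00565·7.31e-06) = 4921 rad/s.
Step 2 — f₀ = ω₀/(2π) = 783.1 Hz.
Step 3 — Series Q: Q = ω₀L/R = 4921·0.00565/4320 = 0.006435.
Step 4 — Bandwidth: Δω = ω₀/Q = 7.646e+05 rad/s; BW = Δω/(2π) = 1.217e+05 Hz.

(a) f₀ = 783.1 Hz  (b) Q = 0.006435  (c) BW = 1.217e+05 Hz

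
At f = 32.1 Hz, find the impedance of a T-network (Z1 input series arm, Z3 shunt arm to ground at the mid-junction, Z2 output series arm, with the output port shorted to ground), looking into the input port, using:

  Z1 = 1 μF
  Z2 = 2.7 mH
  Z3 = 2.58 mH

Step 1 — Angular frequency: ω = 2π·f = 2π·32.1 = 201.7 rad/s.
Step 2 — Component impedances:
  Z1: Z = 1/(jωC) = -j/(ω·C) = 0 - j4958 Ω
  Z2: Z = jωL = j·201.7·0.0027 = 0 + j0.5446 Ω
  Z3: Z = jωL = j·201.7·0.00258 = 0 + j0.5204 Ω
Step 3 — With the output port shorted to ground, the output series arm Z2 runs from the junction to ground; the shunt arm Z3 also runs from the junction to ground. They appear in parallel: Z3 || Z2 = 0 + j0.2661 Ω.
Step 4 — Series with input arm Z1: Z_in = Z1 + (Z3 || Z2) = 0 - j4958 Ω = 4958∠-90.0° Ω.

Z = 0 - j4958 Ω = 4958∠-90.0° Ω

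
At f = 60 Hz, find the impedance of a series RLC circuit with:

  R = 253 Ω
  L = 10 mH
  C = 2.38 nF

Step 1 — Angular frequency: ω = 2π·f = 2π·60 = 377 rad/s.
Step 2 — Component impedances:
  R: Z = R = 253 Ω
  L: Z = jωL = j·377·0.01 = 0 + j3.77 Ω
  C: Z = 1/(jωC) = -j/(ω·C) = 0 - j1.115e+06 Ω
Step 3 — Series combination: Z_total = R + L + C = 253 - j1.115e+06 Ω = 1.115e+06∠-90.0° Ω.

Z = 253 - j1.115e+06 Ω = 1.115e+06∠-90.0° Ω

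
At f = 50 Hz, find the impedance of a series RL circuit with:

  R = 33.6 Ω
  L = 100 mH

Step 1 — Angular frequency: ω = 2π·f = 2π·50 = 314.2 rad/s.
Step 2 — Component impedances:
  R: Z = R = 33.6 Ω
  L: Z = jωL = j·314.2·0.1 = 0 + j31.42 Ω
Step 3 — Series combination: Z_total = R + L = 33.6 + j31.42 Ω = 46∠43.1° Ω.

Z = 33.6 + j31.42 Ω = 46∠43.1° Ω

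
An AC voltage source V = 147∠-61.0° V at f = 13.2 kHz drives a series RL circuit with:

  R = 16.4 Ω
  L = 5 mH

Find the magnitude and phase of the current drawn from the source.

Step 1 — Angular frequency: ω = 2π·f = 2π·1.32e+04 = 8.294e+04 rad/s.
Step 2 — Component impedances:
  R: Z = R = 16.4 Ω
  L: Z = jωL = j·8.294e+04·0.005 = 0 + j414.7 Ω
Step 3 — Series combination: Z_total = R + L = 16.4 + j414.7 Ω = 415∠87.7° Ω.
Step 4 — Source phasor: V = 147∠-61.0° V = 71.27 - j128.6 V.
Step 5 — Ohm's law: I = V / Z_total = (71.27 - j128.6) / (16.4 + j414.7) = -0.3028 - j0.1838 A.
Step 6 — Convert to polar: |I| = 0.3542 A, ∠I = -148.7°.

I = 0.3542∠-148.7° A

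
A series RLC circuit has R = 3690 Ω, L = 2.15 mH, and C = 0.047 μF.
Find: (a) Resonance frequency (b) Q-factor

Step 1 — Resonance condition Im(Z)=0 gives ω₀ = 1/√(LC).
Step 2 — ω₀ = 1/√(0.00215·4.7e-08) = 9.948e+04 rad/s.
Step 3 — f₀ = ω₀/(2π) = 1.583e+04 Hz.
Step 4 — Series Q: Q = ω₀L/R = 9.948e+04·0.00215/3690 = 0.05796.

(a) f₀ = 1.583e+04 Hz  (b) Q = 0.05796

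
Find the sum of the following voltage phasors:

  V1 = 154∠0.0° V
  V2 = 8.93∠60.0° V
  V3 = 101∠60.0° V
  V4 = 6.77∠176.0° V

Step 1 — Convert each phasor to rectangular form:
  V1 = 154·(cos(0.0°) + j·sin(0.0°)) = 154 V
  V2 = 8.93·(cos(60.0°) + j·sin(60.0°)) = 4.465 + j7.734 V
  V3 = 101·(cos(60.0°) + j·sin(60.0°)) = 50.5 + j87.47 V
  V4 = 6.77·(cos(176.0°) + j·sin(176.0°)) = -6.754 + j0.4723 V
Step 2 — Sum components: V_total = 202.2 + j95.67 V.
Step 3 — Convert to polar: |V_total| = 223.7 V, ∠V_total = 25.3°.

V_total = 223.7∠25.3° V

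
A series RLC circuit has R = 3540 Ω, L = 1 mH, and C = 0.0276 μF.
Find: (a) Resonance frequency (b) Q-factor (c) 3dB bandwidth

Step 1 — Resonance: ω₀ = 1/√(LC) = 1/√(0.001·2.76e-08) = 1.903e+05 rad/s.
Step 2 — f₀ = ω₀/(2π) = 3.029e+04 Hz.
Step 3 — Series Q: Q = ω₀L/R = 1.903e+05·0.001/3540 = 0.05377.
Step 4 — Bandwidth: Δω = ω₀/Q = 3.54e+06 rad/s; BW = Δω/(2π) = 5.634e+05 Hz.

(a) f₀ = 3.029e+04 Hz  (b) Q = 0.05377  (c) BW = 5.634e+05 Hz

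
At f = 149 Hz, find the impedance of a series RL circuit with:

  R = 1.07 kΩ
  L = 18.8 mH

Step 1 — Angular frequency: ω = 2π·f = 2π·149 = 936.2 rad/s.
Step 2 — Component impedances:
  R: Z = R = 1070 Ω
  L: Z = jωL = j·936.2·0.0188 = 0 + j17.6 Ω
Step 3 — Series combination: Z_total = R + L = 1070 + j17.6 Ω = 1070∠0.9° Ω.

Z = 1070 + j17.6 Ω = 1070∠0.9° Ω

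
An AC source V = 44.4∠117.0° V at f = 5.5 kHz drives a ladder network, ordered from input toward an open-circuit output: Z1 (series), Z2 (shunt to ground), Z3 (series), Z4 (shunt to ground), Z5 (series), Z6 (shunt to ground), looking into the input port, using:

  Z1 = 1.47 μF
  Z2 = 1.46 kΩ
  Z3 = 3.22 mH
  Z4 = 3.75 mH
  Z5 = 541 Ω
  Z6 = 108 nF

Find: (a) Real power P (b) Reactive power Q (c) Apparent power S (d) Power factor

Step 1 — Angular frequency: ω = 2π·f = 2π·5500 = 3.456e+04 rad/s.
Step 2 — Component impedances:
  Z1: Z = 1/(jωC) = -j/(ω·C) = 0 - j19.69 Ω
  Z2: Z = R = 1460 Ω
  Z3: Z = jωL = j·3.456e+04·0.00322 = 0 + j111.3 Ω
  Z4: Z = jωL = j·3.456e+04·0.00375 = 0 + j129.6 Ω
  Z5: Z = R = 541 Ω
  Z6: Z = 1/(jωC) = -j/(ω·C) = 0 - j267.9 Ω
Step 3 — Ladder network (open output): work backward from the far end, alternating series and parallel combinations. Z_in = 67.29 + j212.6 Ω = 222.9∠72.4° Ω.
Step 4 — Source phasor: V = 44.4∠117.0° V = -20.16 + j39.56 V.
Step 5 — Current: I = V / Z = 0.1419 + j0.1398 A = 0.1991∠44.6° A.
Step 6 — Complex power: S = V·I* = 2.669 + j8.43 VA.
Step 7 — Real power: P = Re(S) = 2.669 W.
Step 8 — Reactive power: Q = Im(S) = 8.43 VAR.
Step 9 — Apparent power: |S| = 8.842 VA.
Step 10 — Power factor: PF = P/|S| = 0.3018 (lagging).

(a) P = 2.669 W  (b) Q = 8.43 VAR  (c) S = 8.842 VA  (d) PF = 0.3018 (lagging)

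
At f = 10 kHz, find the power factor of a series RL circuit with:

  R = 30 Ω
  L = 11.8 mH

Step 1 — Angular frequency: ω = 2π·f = 2π·1e+04 = 6.283e+04 rad/s.
Step 2 — Component impedances:
  R: Z = R = 30 Ω
  L: Z = jωL = j·6.283e+04·0.0118 = 0 + j741.4 Ω
Step 3 — Series combination: Z_total = R + L = 30 + j741.4 Ω = 742∠87.7° Ω.
Step 4 — Power factor: PF = cos(φ) = Re(Z)/|Z| = 30/742 = 0.04043.
Step 5 — Type: Im(Z) = 741.4 ⇒ lagging (phase φ = 87.7°).

PF = 0.04043 (lagging, φ = 87.7°)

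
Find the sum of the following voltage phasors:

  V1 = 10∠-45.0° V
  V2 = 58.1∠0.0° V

Step 1 — Convert each phasor to rectangular form:
  V1 = 10·(cos(-45.0°) + j·sin(-45.0°)) = 7.071 - j7.071 V
  V2 = 58.1·(cos(0.0°) + j·sin(0.0°)) = 58.1 V
Step 2 — Sum components: V_total = 65.17 - j7.071 V.
Step 3 — Convert to polar: |V_total| = 65.55 V, ∠V_total = -6.2°.

V_total = 65.55∠-6.2° V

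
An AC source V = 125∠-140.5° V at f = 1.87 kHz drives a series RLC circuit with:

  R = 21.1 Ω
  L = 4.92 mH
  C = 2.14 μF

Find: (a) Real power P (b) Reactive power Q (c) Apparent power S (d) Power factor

Step 1 — Angular frequency: ω = 2π·f = 2π·1870 = 1.175e+04 rad/s.
Step 2 — Component impedances:
  R: Z = R = 21.1 Ω
  L: Z = jωL = j·1.175e+04·0.00492 = 0 + j57.81 Ω
  C: Z = 1/(jωC) = -j/(ω·C) = 0 - j39.77 Ω
Step 3 — Series combination: Z_total = R + L + C = 21.1 + j18.04 Ω = 27.76∠40.5° Ω.
Step 4 — Source phasor: V = 125∠-140.5° V = -96.45 - j79.51 V.
Step 5 — Current: I = V / Z = -4.502 + j0.08055 A = 4.503∠179.0° A.
Step 6 — Complex power: S = V·I* = 427.9 + j365.8 VA.
Step 7 — Real power: P = Re(S) = 427.9 W.
Step 8 — Reactive power: Q = Im(S) = 365.8 VAR.
Step 9 — Apparent power: |S| = 562.9 VA.
Step 10 — Power factor: PF = P/|S| = 0.7601 (lagging).

(a) P = 427.9 W  (b) Q = 365.8 VAR  (c) S = 562.9 VA  (d) PF = 0.7601 (lagging)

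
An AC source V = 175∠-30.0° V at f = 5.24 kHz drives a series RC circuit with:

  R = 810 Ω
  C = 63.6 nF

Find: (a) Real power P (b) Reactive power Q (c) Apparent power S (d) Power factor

Step 1 — Angular frequency: ω = 2π·f = 2π·5240 = 3.292e+04 rad/s.
Step 2 — Component impedances:
  R: Z = R = 810 Ω
  C: Z = 1/(jωC) = -j/(ω·C) = 0 - j477.6 Ω
Step 3 — Series combination: Z_total = R + C = 810 - j477.6 Ω = 940.3∠-30.5° Ω.
Step 4 — Source phasor: V = 175∠-30.0° V = 151.6 - j87.5 V.
Step 5 — Current: I = V / Z = 0.1861 + j0.001699 A = 0.1861∠0.5° A.
Step 6 — Complex power: S = V·I* = 28.06 - j16.54 VA.
Step 7 — Real power: P = Re(S) = 28.06 W.
Step 8 — Reactive power: Q = Im(S) = -16.54 VAR.
Step 9 — Apparent power: |S| = 32.57 VA.
Step 10 — Power factor: PF = P/|S| = 0.8614 (leading).

(a) P = 28.06 W  (b) Q = -16.54 VAR  (c) S = 32.57 VA  (d) PF = 0.8614 (leading)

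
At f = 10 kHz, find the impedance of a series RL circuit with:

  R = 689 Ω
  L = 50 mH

Step 1 — Angular frequency: ω = 2π·f = 2π·1e+04 = 6.283e+04 rad/s.
Step 2 — Component impedances:
  R: Z = R = 689 Ω
  L: Z = jωL = j·6.283e+04·0.05 = 0 + j3142 Ω
Step 3 — Series combination: Z_total = R + L = 689 + j3142 Ω = 3216∠77.6° Ω.

Z = 689 + j3142 Ω = 3216∠77.6° Ω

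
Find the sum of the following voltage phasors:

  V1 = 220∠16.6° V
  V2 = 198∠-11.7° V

Step 1 — Convert each phasor to rectangular form:
  V1 = 220·(cos(16.6°) + j·sin(16.6°)) = 210.8 + j62.85 V
  V2 = 198·(cos(-11.7°) + j·sin(-11.7°)) = 193.9 - j40.15 V
Step 2 — Sum components: V_total = 404.7 + j22.7 V.
Step 3 — Convert to polar: |V_total| = 405.4 V, ∠V_total = 3.2°.

V_total = 405.4∠3.2° V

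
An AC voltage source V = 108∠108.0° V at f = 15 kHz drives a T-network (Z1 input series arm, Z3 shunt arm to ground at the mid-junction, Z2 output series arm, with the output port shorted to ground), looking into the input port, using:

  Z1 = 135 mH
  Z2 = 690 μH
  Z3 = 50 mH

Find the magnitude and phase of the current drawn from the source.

Step 1 — Angular frequency: ω = 2π·f = 2π·1.5e+04 = 9.425e+04 rad/s.
Step 2 — Component impedances:
  Z1: Z = jωL = j·9.425e+04·0.135 = 0 + j1.272e+04 Ω
  Z2: Z = jωL = j·9.425e+04·0.00069 = 0 + j65.03 Ω
  Z3: Z = jωL = j·9.425e+04·0.05 = 0 + j4712 Ω
Step 3 — With the output port shorted to ground, the output series arm Z2 runs from the junction to ground; the shunt arm Z3 also runs from the junction to ground. They appear in parallel: Z3 || Z2 = 0 + j64.15 Ω.
Step 4 — Series with input arm Z1: Z_in = Z1 + (Z3 || Z2) = 0 + j1.279e+04 Ω = 1.279e+04∠90.0° Ω.
Step 5 — Source phasor: V = 108∠108.0° V = -33.37 + j102.7 V.
Step 6 — Ohm's law: I = V / Z_total = (-33.37 + j102.7) / (0 + j1.279e+04) = 0.008032 + j0.00261 A.
Step 7 — Convert to polar: |I| = 0.008446 A, ∠I = 18.0°.

I = 0.008446∠18.0° A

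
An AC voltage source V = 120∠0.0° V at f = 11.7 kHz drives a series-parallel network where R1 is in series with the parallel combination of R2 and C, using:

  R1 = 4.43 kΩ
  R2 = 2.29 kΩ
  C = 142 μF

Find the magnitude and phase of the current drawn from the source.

Step 1 — Angular frequency: ω = 2π·f = 2π·1.17e+04 = 7.351e+04 rad/s.
Step 2 — Component impedances:
  R1: Z = R = 4430 Ω
  R2: Z = R = 2290 Ω
  C: Z = 1/(jωC) = -j/(ω·C) = 0 - j0.0958 Ω
Step 3 — Parallel branch: R2 || C = 1/(1/R2 + 1/C) = 4.007e-06 - j0.0958 Ω.
Step 4 — Series with R1: Z_total = R1 + (R2 || C) = 4430 - j0.0958 Ω = 4430∠-0.0° Ω.
Step 5 — Source phasor: V = 120∠0.0° V = 120 V.
Step 6 — Ohm's law: I = V / Z_total = (120) / (4430 - j0.0958) = 0.02709 + j5.858e-07 A.
Step 7 — Convert to polar: |I| = 0.02709 A, ∠I = 0.0°.

I = 0.02709∠0.0° A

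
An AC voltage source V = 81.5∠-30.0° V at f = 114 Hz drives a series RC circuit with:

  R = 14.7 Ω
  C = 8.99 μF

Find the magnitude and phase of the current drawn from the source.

Step 1 — Angular frequency: ω = 2π·f = 2π·114 = 716.3 rad/s.
Step 2 — Component impedances:
  R: Z = R = 14.7 Ω
  C: Z = 1/(jωC) = -j/(ω·C) = 0 - j155.3 Ω
Step 3 — Series combination: Z_total = R + C = 14.7 - j155.3 Ω = 156∠-84.6° Ω.
Step 4 — Source phasor: V = 81.5∠-30.0° V = 70.58 - j40.75 V.
Step 5 — Ohm's law: I = V / Z_total = (70.58 - j40.75) / (14.7 - j155.3) = 0.3027 + j0.4258 A.
Step 6 — Convert to polar: |I| = 0.5225 A, ∠I = 54.6°.

I = 0.5225∠54.6° A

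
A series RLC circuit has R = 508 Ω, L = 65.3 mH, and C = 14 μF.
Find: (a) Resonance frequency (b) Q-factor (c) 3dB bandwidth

Step 1 — Resonance condition Im(Z)=0 gives ω₀ = 1/√(LC).
Step 2 — ω₀ = 1/√(0.0653·1.4e-05) = 1046 rad/s.
Step 3 — f₀ = ω₀/(2π) = 166.5 Hz.
Step 4 — Series Q: Q = ω₀L/R = 1046·0.0653/508 = 0.1344.
Step 5 — 3dB bandwidth: Δω = ω₀/Q = 7779 rad/s; BW = Δω/(2π) = 1238 Hz.

(a) f₀ = 166.5 Hz  (b) Q = 0.1344  (c) BW = 1238 Hz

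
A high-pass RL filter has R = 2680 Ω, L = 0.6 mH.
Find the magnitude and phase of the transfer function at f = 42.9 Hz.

Step 1 — Angular frequency: ω = 2π·42.9 = 269.5 rad/s.
Step 2 — Transfer function: H(jω) = jωL/(R + jωL).
Step 3 — Numerator jωL = j·0.1617; denominator R + jωL = 2680 + j0.1617.
Step 4 — H = 3.642e-09 + j6.035e-05.
Step 5 — Magnitude: |H| = 6.035e-05 (-84.4 dB); phase: φ = 90.0°.

|H| = 6.035e-05 (-84.4 dB), φ = 90.0°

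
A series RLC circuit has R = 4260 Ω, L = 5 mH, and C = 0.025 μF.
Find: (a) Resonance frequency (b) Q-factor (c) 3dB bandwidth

Step 1 — Resonance: ω₀ = 1/√(LC) = 1/√(0.005·2.5e-08) = 8.944e+04 rad/s.
Step 2 — f₀ = ω₀/(2π) = 1.424e+04 Hz.
Step 3 — Series Q: Q = ω₀L/R = 8.944e+04·0.005/4260 = 0.105.
Step 4 — Bandwidth: Δω = ω₀/Q = 8.52e+05 rad/s; BW = Δω/(2π) = 1.356e+05 Hz.

(a) f₀ = 1.424e+04 Hz  (b) Q = 0.105  (c) BW = 1.356e+05 Hz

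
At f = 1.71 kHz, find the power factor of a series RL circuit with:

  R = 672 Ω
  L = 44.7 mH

Step 1 — Angular frequency: ω = 2π·f = 2π·1710 = 1.074e+04 rad/s.
Step 2 — Component impedances:
  R: Z = R = 672 Ω
  L: Z = jωL = j·1.074e+04·0.0447 = 0 + j480.3 Ω
Step 3 — Series combination: Z_total = R + L = 672 + j480.3 Ω = 826∠35.6° Ω.
Step 4 — Power factor: PF = cos(φ) = Re(Z)/|Z| = 672/826 = 0.8136.
Step 5 — Type: Im(Z) = 480.3 ⇒ lagging (phase φ = 35.6°).

PF = 0.8136 (lagging, φ = 35.6°)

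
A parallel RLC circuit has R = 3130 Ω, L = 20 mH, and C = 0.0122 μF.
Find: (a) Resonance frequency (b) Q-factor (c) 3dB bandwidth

Step 1 — Resonance: ω₀ = 1/√(LC) = 1/√(0.02·1.22e-08) = 6.402e+04 rad/s.
Step 2 — f₀ = ω₀/(2π) = 1.019e+04 Hz.
Step 3 — Parallel Q: Q = R/(ω₀L) = 3130/(6.402e+04·0.02) = 2.445.
Step 4 — Bandwidth: Δω = ω₀/Q = 2.619e+04 rad/s; BW = Δω/(2π) = 4168 Hz.

(a) f₀ = 1.019e+04 Hz  (b) Q = 2.445  (c) BW = 4168 Hz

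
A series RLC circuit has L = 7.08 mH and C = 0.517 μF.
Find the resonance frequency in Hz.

Step 1 — Resonance condition Im(Z)=0 gives ω₀ = 1/√(LC).
Step 2 — ω₀ = 1/√(0.00708·5.17e-07) = 1.653e+04 rad/s.
Step 3 — f₀ = ω₀/(2π) = 2631 Hz.

f₀ = 2631 Hz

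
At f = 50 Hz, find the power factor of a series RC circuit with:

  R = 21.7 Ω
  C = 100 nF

Step 1 — Angular frequency: ω = 2π·f = 2π·50 = 314.2 rad/s.
Step 2 — Component impedances:
  R: Z = R = 21.7 Ω
  C: Z = 1/(jωC) = -j/(ω·C) = 0 - j3.183e+04 Ω
Step 3 — Series combination: Z_total = R + C = 21.7 - j3.183e+04 Ω = 3.183e+04∠-90.0° Ω.
Step 4 — Power factor: PF = cos(φ) = Re(Z)/|Z| = 21.7/3.183e+04 = 0.0006817.
Step 5 — Type: Im(Z) = -3.183e+04 ⇒ leading (phase φ = -90.0°).

PF = 0.0006817 (leading, φ = -90.0°)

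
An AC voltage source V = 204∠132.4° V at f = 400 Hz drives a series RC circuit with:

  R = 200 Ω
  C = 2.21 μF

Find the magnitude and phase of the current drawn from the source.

Step 1 — Angular frequency: ω = 2π·f = 2π·400 = 2513 rad/s.
Step 2 — Component impedances:
  R: Z = R = 200 Ω
  C: Z = 1/(jωC) = -j/(ω·C) = 0 - j180 Ω
Step 3 — Series combination: Z_total = R + C = 200 - j180 Ω = 269.1∠-42.0° Ω.
Step 4 — Source phasor: V = 204∠132.4° V = -137.6 + j150.6 V.
Step 5 — Ohm's law: I = V / Z_total = (-137.6 + j150.6) / (200 - j180) = -0.7545 + j0.07406 A.
Step 6 — Convert to polar: |I| = 0.7581 A, ∠I = 174.4°.

I = 0.7581∠174.4° A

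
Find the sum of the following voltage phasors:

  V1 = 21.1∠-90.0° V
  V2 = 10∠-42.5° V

Step 1 — Convert each phasor to rectangular form:
  V1 = 21.1·(cos(-90.0°) + j·sin(-90.0°)) = 0 - j21.1 V
  V2 = 10·(cos(-42.5°) + j·sin(-42.5°)) = 7.373 - j6.756 V
Step 2 — Sum components: V_total = 7.373 - j27.86 V.
Step 3 — Convert to polar: |V_total| = 28.82 V, ∠V_total = -75.2°.

V_total = 28.82∠-75.2° V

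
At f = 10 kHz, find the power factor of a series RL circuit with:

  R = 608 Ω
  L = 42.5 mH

Step 1 — Angular frequency: ω = 2π·f = 2π·1e+04 = 6.283e+04 rad/s.
Step 2 — Component impedances:
  R: Z = R = 608 Ω
  L: Z = jωL = j·6.283e+04·0.0425 = 0 + j2670 Ω
Step 3 — Series combination: Z_total = R + L = 608 + j2670 Ω = 2739∠77.2° Ω.
Step 4 — Power factor: PF = cos(φ) = Re(Z)/|Z| = 608/2739 = 0.222.
Step 5 — Type: Im(Z) = 2670 ⇒ lagging (phase φ = 77.2°).

PF = 0.222 (lagging, φ = 77.2°)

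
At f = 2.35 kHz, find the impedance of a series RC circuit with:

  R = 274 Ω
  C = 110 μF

Step 1 — Angular frequency: ω = 2π·f = 2π·2350 = 1.477e+04 rad/s.
Step 2 — Component impedances:
  R: Z = R = 274 Ω
  C: Z = 1/(jωC) = -j/(ω·C) = 0 - j0.6157 Ω
Step 3 — Series combination: Z_total = R + C = 274 - j0.6157 Ω = 274∠-0.1° Ω.

Z = 274 - j0.6157 Ω = 274∠-0.1° Ω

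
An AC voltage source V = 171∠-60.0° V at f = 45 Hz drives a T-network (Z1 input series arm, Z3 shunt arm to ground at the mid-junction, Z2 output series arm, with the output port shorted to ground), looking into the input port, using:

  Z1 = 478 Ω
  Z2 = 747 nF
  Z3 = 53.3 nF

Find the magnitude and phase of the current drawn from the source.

Step 1 — Angular frequency: ω = 2π·f = 2π·45 = 282.7 rad/s.
Step 2 — Component impedances:
  Z1: Z = R = 478 Ω
  Z2: Z = 1/(jωC) = -j/(ω·C) = 0 - j4735 Ω
  Z3: Z = 1/(jωC) = -j/(ω·C) = 0 - j6.636e+04 Ω
Step 3 — With the output port shorted to ground, the output series arm Z2 runs from the junction to ground; the shunt arm Z3 also runs from the junction to ground. They appear in parallel: Z3 || Z2 = 0 - j4419 Ω.
Step 4 — Series with input arm Z1: Z_in = Z1 + (Z3 || Z2) = 478 - j4419 Ω = 4445∠-83.8° Ω.
Step 5 — Source phasor: V = 171∠-60.0° V = 85.5 - j148.1 V.
Step 6 — Ohm's law: I = V / Z_total = (85.5 - j148.1) / (478 - j4419) = 0.03519 + j0.01554 A.
Step 7 — Convert to polar: |I| = 0.03847 A, ∠I = 23.8°.

I = 0.03847∠23.8° A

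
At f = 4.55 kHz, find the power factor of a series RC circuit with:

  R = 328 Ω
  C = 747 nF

Step 1 — Angular frequency: ω = 2π·f = 2π·4550 = 2.859e+04 rad/s.
Step 2 — Component impedances:
  R: Z = R = 328 Ω
  C: Z = 1/(jωC) = -j/(ω·C) = 0 - j46.83 Ω
Step 3 — Series combination: Z_total = R + C = 328 - j46.83 Ω = 331.3∠-8.1° Ω.
Step 4 — Power factor: PF = cos(φ) = Re(Z)/|Z| = 328/331.3 = 0.99.
Step 5 — Type: Im(Z) = -46.83 ⇒ leading (phase φ = -8.1°).

PF = 0.99 (leading, φ = -8.1°)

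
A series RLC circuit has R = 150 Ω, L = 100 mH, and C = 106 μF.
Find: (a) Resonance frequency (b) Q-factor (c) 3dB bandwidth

Step 1 — Resonance: ω₀ = 1/√(LC) = 1/√(0.1·0.000106) = 307.1 rad/s.
Step 2 — f₀ = ω₀/(2π) = 48.88 Hz.
Step 3 — Series Q: Q = ω₀L/R = 307.1·0.1/150 = 0.2048.
Step 4 — Bandwidth: Δω = ω₀/Q = 1500 rad/s; BW = Δω/(2π) = 238.7 Hz.

(a) f₀ = 48.88 Hz  (b) Q = 0.2048  (c) BW = 238.7 Hz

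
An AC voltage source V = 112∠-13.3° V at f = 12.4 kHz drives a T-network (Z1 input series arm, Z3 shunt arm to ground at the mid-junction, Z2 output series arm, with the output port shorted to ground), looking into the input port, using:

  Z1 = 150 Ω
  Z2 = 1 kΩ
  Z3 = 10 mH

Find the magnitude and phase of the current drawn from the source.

Step 1 — Angular frequency: ω = 2π·f = 2π·1.24e+04 = 7.791e+04 rad/s.
Step 2 — Component impedances:
  Z1: Z = R = 150 Ω
  Z2: Z = R = 1000 Ω
  Z3: Z = jωL = j·7.791e+04·0.01 = 0 + j779.1 Ω
Step 3 — With the output port shorted to ground, the output series arm Z2 runs from the junction to ground; the shunt arm Z3 also runs from the junction to ground. They appear in parallel: Z3 || Z2 = 377.7 + j484.8 Ω.
Step 4 — Series with input arm Z1: Z_in = Z1 + (Z3 || Z2) = 527.7 + j484.8 Ω = 716.6∠42.6° Ω.
Step 5 — Source phasor: V = 112∠-13.3° V = 109 - j25.77 V.
Step 6 — Ohm's law: I = V / Z_total = (109 - j25.77) / (527.7 + j484.8) = 0.08768 - j0.1294 A.
Step 7 — Convert to polar: |I| = 0.1563 A, ∠I = -55.9°.

I = 0.1563∠-55.9° A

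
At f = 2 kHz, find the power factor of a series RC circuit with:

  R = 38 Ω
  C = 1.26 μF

Step 1 — Angular frequency: ω = 2π·f = 2π·2000 = 1.257e+04 rad/s.
Step 2 — Component impedances:
  R: Z = R = 38 Ω
  C: Z = 1/(jωC) = -j/(ω·C) = 0 - j63.16 Ω
Step 3 — Series combination: Z_total = R + C = 38 - j63.16 Ω = 73.71∠-59.0° Ω.
Step 4 — Power factor: PF = cos(φ) = Re(Z)/|Z| = 38/73.707 = 0.5156.
Step 5 — Type: Im(Z) = -63.16 ⇒ leading (phase φ = -59.0°).

PF = 0.5156 (leading, φ = -59.0°)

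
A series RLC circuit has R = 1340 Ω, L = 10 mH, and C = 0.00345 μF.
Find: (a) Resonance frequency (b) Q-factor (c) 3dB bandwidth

Step 1 — Resonance: ω₀ = 1/√(LC) = 1/√(0.01·3.45e-09) = 1.703e+05 rad/s.
Step 2 — f₀ = ω₀/(2π) = 2.71e+04 Hz.
Step 3 — Series Q: Q = ω₀L/R = 1.703e+05·0.01/1340 = 1.271.
Step 4 — Bandwidth: Δω = ω₀/Q = 1.34e+05 rad/s; BW = Δω/(2π) = 2.133e+04 Hz.

(a) f₀ = 2.71e+04 Hz  (b) Q = 1.271  (c) BW = 2.133e+04 Hz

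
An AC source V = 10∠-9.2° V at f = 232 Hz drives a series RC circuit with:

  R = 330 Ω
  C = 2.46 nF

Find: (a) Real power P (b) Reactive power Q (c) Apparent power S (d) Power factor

Step 1 — Angular frequency: ω = 2π·f = 2π·232 = 1458 rad/s.
Step 2 — Component impedances:
  R: Z = R = 330 Ω
  C: Z = 1/(jωC) = -j/(ω·C) = 0 - j2.789e+05 Ω
Step 3 — Series combination: Z_total = R + C = 330 - j2.789e+05 Ω = 2.789e+05∠-89.9° Ω.
Step 4 — Source phasor: V = 10∠-9.2° V = 9.871 - j1.599 V.
Step 5 — Current: I = V / Z = 5.775e-06 + j3.539e-05 A = 3.586e-05∠80.7° A.
Step 6 — Complex power: S = V·I* = 4.243e-07 - j0.0003586 VA.
Step 7 — Real power: P = Re(S) = 4.243e-07 W.
Step 8 — Reactive power: Q = Im(S) = -0.0003586 VAR.
Step 9 — Apparent power: |S| = 0.0003586 VA.
Step 10 — Power factor: PF = P/|S| = 0.001183 (leading).

(a) P = 4.243e-07 W  (b) Q = -0.0003586 VAR  (c) S = 0.0003586 VA  (d) PF = 0.001183 (leading)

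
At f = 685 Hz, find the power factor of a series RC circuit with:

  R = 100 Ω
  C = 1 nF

Step 1 — Angular frequency: ω = 2π·f = 2π·685 = 4304 rad/s.
Step 2 — Component impedances:
  R: Z = R = 100 Ω
  C: Z = 1/(jωC) = -j/(ω·C) = 0 - j2.323e+05 Ω
Step 3 — Series combination: Z_total = R + C = 100 - j2.323e+05 Ω = 2.323e+05∠-90.0° Ω.
Step 4 — Power factor: PF = cos(φ) = Re(Z)/|Z| = 100/2.3234e+05 = 0.0004304.
Step 5 — Type: Im(Z) = -2.323e+05 ⇒ leading (phase φ = -90.0°).

PF = 0.0004304 (leading, φ = -90.0°)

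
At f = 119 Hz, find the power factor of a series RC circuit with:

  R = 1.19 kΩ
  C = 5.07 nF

Step 1 — Angular frequency: ω = 2π·f = 2π·119 = 747.7 rad/s.
Step 2 — Component impedances:
  R: Z = R = 1190 Ω
  C: Z = 1/(jωC) = -j/(ω·C) = 0 - j2.638e+05 Ω
Step 3 — Series combination: Z_total = R + C = 1190 - j2.638e+05 Ω = 2.638e+05∠-89.7° Ω.
Step 4 — Power factor: PF = cos(φ) = Re(Z)/|Z| = 1190/2.638e+05 = 0.004511.
Step 5 — Type: Im(Z) = -2.638e+05 ⇒ leading (phase φ = -89.7°).

PF = 0.004511 (leading, φ = -89.7°)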